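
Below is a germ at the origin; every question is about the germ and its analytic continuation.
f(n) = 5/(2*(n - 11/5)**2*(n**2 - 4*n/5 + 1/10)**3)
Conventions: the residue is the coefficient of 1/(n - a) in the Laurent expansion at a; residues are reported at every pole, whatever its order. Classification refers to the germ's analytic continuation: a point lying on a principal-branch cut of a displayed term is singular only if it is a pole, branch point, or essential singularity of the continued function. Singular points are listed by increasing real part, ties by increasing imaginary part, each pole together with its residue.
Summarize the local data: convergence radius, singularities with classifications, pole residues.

Radius of convergence at 0: 2/5 - (1/10)*sqrt(6).
At 2/5 - (1/10)*sqrt(6): a pole of order 3; residue 3125000/23671443 - (56132421875/852171948)*sqrt(6).
At 2/5 + (1/10)*sqrt(6): a pole of order 3; residue 3125000/23671443 + (56132421875/852171948)*sqrt(6).
At 11/5: a pole of order 2; residue -6250000/23671443.

Denominator factor (n**2 - 4*n/5 + 1/10)^3: discriminant 6/25, real irrational roots 2/5 + (1/10)*sqrt(6) and 2/5 - (1/10)*sqrt(6); poles of order 3, moduli 2/5 + (1/10)*sqrt(6) and 2/5 - (1/10)*sqrt(6).
Denominator factor (n - 11/5)^2: pole of order 2 at 11/5, modulus 11/5.
The radius of convergence is the smallest modulus among the singular points: 2/5 - (1/10)*sqrt(6).
The factor n**2 - 4*n/5 + 1/10 splits as (n - a)(n - a') with a = 2/5 - (1/10)*sqrt(6), a' = 2/5 + (1/10)*sqrt(6). At the order-3 pole a set g(n) = (n - a)^3*f(n) = [5/(2*(n - 11/5)**2)] / (n - a')^3.
Order-3 pole: residue = g''(a)/2; g''(2/5 - (1/10)*sqrt(6)) = 6250000/23671443 - (56132421875/426085974)*sqrt(6), so the residue is 3125000/23671443 - (56132421875/852171948)*sqrt(6).
The factor n**2 - 4*n/5 + 1/10 splits as (n - a)(n - a') with a = 2/5 + (1/10)*sqrt(6), a' = 2/5 - (1/10)*sqrt(6). At the order-3 pole a set g(n) = (n - a)^3*f(n) = [5/(2*(n - 11/5)**2)] / (n - a')^3.
Order-3 pole: residue = g''(a)/2; g''(2/5 + (1/10)*sqrt(6)) = 6250000/23671443 + (56132421875/426085974)*sqrt(6), so the residue is 3125000/23671443 + (56132421875/852171948)*sqrt(6).
At the order-2 pole 11/5 set g(n) = (n - (11/5))^2*f(n) = 5/(2*(n**2 - 4*n/5 + 1/10)**3).
Order-2 pole: residue = g'(a); g'(11/5) = -6250000/23671443, so the residue is -6250000/23671443.
List the singular points by increasing real part (a conjugate pair: the negative imaginary part first).


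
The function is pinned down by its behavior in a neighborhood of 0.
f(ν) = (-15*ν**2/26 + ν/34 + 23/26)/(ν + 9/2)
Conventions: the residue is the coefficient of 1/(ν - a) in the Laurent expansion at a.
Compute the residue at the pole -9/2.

At the order-1 pole -9/2 set g(ν) = (ν - (-9/2))*f(ν) = -15*ν**2/26 + ν/34 + 23/26.
Simple pole: residue = g(a) at a = -9/2, which is -19325/1768.

The residue is -19325/1768.


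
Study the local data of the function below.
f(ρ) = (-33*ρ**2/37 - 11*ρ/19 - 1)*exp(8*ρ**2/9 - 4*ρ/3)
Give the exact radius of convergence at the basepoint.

The factor exp(8*ρ**2/9 - 4*ρ/3) is entire and contributes no finite singular point.
The polynomial part has no poles.
No finite singular points: the Taylor series at 0 converges everywhere.

The radius of convergence is infinite.


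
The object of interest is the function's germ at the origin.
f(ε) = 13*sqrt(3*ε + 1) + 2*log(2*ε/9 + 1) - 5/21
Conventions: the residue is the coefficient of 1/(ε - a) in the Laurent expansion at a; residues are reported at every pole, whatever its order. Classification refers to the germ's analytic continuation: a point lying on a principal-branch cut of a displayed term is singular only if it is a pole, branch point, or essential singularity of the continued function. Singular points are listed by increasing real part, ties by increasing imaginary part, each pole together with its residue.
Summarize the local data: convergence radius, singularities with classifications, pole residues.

Radius of convergence at 0: 1/3.
At -9/2: a logarithmic branch point.
At -1/3: an algebraic (square-root) branch point.

Branch term (2)*log(1 - ε/(-9/2)): its argument vanishes at ε = -9/2, a logarithmic branch point, modulus 9/2.
Branch term (13)*sqrt(1 - ε/(-1/3)): its argument vanishes at ε = -1/3, a square-root branch point, modulus 1/3.
The radius of convergence is the smallest modulus among the singular points: 1/3.
List the singular points by increasing real part (a conjugate pair: the negative imaginary part first).


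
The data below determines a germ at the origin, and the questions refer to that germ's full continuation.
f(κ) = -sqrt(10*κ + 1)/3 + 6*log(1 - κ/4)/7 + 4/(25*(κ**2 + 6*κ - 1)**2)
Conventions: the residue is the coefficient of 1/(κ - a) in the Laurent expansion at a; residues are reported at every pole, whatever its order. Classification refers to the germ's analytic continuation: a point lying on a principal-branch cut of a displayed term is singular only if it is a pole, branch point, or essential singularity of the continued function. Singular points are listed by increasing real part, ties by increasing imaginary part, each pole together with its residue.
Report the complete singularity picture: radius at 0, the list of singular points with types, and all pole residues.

Denominator factor (κ**2 + 6*κ - 1)^2: discriminant 40, real irrational roots -3 + sqrt(10) and -3 - sqrt(10); poles of order 2, moduli -3 + sqrt(10) and 3 + sqrt(10).
Branch term (-1/3)*sqrt(1 - κ/(-1/10)): its argument vanishes at κ = -1/10, a square-root branch point, modulus 1/10.
Branch term (6/7)*log(1 - κ/(4)): its argument vanishes at κ = 4, a logarithmic branch point, modulus 4.
The radius of convergence is the smallest modulus among the singular points: 1/10.
The branch terms are analytic at -3 - sqrt(10) and contribute nothing to the residue; only the rational part matters.
The factor κ**2 + 6*κ - 1 splits as (κ - a)(κ - a') with a = -3 - sqrt(10), a' = -3 + sqrt(10). At the order-2 pole a set g(κ) = (κ - a)^2*(rational part) = [4/25] / (κ - a')^2.
Order-2 pole: residue = g'(a); g'(-3 - sqrt(10)) = (1/2500)*sqrt(10), so the residue is (1/2500)*sqrt(10).
The branch terms are analytic at -3 + sqrt(10) and contribute nothing to the residue; only the rational part matters.
The factor κ**2 + 6*κ - 1 splits as (κ - a)(κ - a') with a = -3 + sqrt(10), a' = -3 - sqrt(10). At the order-2 pole a set g(κ) = (κ - a)^2*(rational part) = [4/25] / (κ - a')^2.
Order-2 pole: residue = g'(a); g'(-3 + sqrt(10)) = -(1/2500)*sqrt(10), so the residue is -(1/2500)*sqrt(10).
List the singular points by increasing real part (a conjugate pair: the negative imaginary part first).

Radius of convergence at 0: 1/10.
At -3 - sqrt(10): a pole of order 2; residue (1/2500)*sqrt(10).
At -1/10: an algebraic (square-root) branch point.
At -3 + sqrt(10): a pole of order 2; residue -(1/2500)*sqrt(10).
At 4: a logarithmic branch point.


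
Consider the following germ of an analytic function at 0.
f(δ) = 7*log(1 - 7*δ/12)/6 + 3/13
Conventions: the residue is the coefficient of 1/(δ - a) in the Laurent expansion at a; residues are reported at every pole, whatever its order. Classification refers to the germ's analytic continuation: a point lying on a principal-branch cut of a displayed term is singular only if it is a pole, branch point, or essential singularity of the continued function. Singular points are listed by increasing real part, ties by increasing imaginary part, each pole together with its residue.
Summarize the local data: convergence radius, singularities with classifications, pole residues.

Radius of convergence at 0: 12/7.
At 12/7: a logarithmic branch point.

Branch term (7/6)*log(1 - δ/(12/7)): its argument vanishes at δ = 12/7, a logarithmic branch point, modulus 12/7.
The radius of convergence is the smallest modulus among the singular points: 12/7.


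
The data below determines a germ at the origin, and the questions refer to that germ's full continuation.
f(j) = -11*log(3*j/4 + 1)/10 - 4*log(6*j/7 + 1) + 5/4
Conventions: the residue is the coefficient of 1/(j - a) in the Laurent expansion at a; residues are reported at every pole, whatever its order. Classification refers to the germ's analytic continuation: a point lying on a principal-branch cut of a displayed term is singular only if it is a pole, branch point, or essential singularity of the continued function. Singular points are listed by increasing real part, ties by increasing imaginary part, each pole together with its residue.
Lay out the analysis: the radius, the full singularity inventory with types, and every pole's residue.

Radius of convergence at 0: 7/6.
At -4/3: a logarithmic branch point.
At -7/6: a logarithmic branch point.

Branch term (-11/10)*log(1 - j/(-4/3)): its argument vanishes at j = -4/3, a logarithmic branch point, modulus 4/3.
Branch term (-4)*log(1 - j/(-7/6)): its argument vanishes at j = -7/6, a logarithmic branch point, modulus 7/6.
The radius of convergence is the smallest modulus among the singular points: 7/6.
List the singular points by increasing real part (a conjugate pair: the negative imaginary part first).


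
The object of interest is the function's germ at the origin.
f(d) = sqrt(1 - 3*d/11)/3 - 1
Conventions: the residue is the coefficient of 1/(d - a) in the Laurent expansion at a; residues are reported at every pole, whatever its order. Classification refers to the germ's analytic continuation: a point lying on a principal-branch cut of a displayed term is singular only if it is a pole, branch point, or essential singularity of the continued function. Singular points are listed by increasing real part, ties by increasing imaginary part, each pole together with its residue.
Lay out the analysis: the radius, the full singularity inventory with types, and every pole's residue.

Branch term (1/3)*sqrt(1 - d/(11/3)): its argument vanishes at d = 11/3, a square-root branch point, modulus 11/3.
The radius of convergence is the smallest modulus among the singular points: 11/3.

Radius of convergence at 0: 11/3.
At 11/3: an algebraic (square-root) branch point.


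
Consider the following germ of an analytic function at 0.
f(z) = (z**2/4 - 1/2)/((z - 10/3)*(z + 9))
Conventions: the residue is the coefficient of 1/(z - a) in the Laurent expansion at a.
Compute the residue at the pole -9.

The residue is -237/148.

At the order-1 pole -9 set g(z) = (z - (-9))*f(z) = (z**2/4 - 1/2)/(z - 10/3).
Simple pole: residue = g(a) at a = -9, which is -237/148.


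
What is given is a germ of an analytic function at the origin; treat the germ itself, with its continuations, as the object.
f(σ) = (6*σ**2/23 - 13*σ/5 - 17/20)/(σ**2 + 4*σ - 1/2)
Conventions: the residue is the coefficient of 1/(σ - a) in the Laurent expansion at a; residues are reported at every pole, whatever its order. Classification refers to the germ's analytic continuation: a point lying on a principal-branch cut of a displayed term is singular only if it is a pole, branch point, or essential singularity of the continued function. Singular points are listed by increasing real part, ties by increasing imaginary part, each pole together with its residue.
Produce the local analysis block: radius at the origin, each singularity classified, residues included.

Radius of convergence at 0: -2 + (3/2)*sqrt(2).
At -2 - (3/2)*sqrt(2): a pole of order 1; residue -419/230 - (1007/920)*sqrt(2).
At -2 + (3/2)*sqrt(2): a pole of order 1; residue -419/230 + (1007/920)*sqrt(2).

Denominator factor (σ**2 + 4*σ - 1/2): discriminant 18, real irrational roots -2 + (3/2)*sqrt(2) and -2 - (3/2)*sqrt(2); poles of order 1, moduli -2 + (3/2)*sqrt(2) and 2 + (3/2)*sqrt(2).
The radius of convergence is the smallest modulus among the singular points: -2 + (3/2)*sqrt(2).
The factor σ**2 + 4*σ - 1/2 splits as (σ - a)(σ - a') with a = -2 - (3/2)*sqrt(2), a' = -2 + (3/2)*sqrt(2). At the order-1 pole a set g(σ) = (σ - a)*f(σ) = [6*σ**2/23 - 13*σ/5 - 17/20] / (σ - a').
Simple pole: residue = g(a) at a = -2 - (3/2)*sqrt(2), which is -419/230 - (1007/920)*sqrt(2).
The factor σ**2 + 4*σ - 1/2 splits as (σ - a)(σ - a') with a = -2 + (3/2)*sqrt(2), a' = -2 - (3/2)*sqrt(2). At the order-1 pole a set g(σ) = (σ - a)*f(σ) = [6*σ**2/23 - 13*σ/5 - 17/20] / (σ - a').
Simple pole: residue = g(a) at a = -2 + (3/2)*sqrt(2), which is -419/230 + (1007/920)*sqrt(2).
List the singular points by increasing real part (a conjugate pair: the negative imaginary part first).


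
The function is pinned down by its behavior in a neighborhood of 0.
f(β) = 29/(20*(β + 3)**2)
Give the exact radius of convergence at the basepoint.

Denominator factor (β + 3)^2: pole of order 2 at -3, modulus 3.
The radius of convergence is the smallest modulus among the singular points: 3.

The radius of convergence is 3.


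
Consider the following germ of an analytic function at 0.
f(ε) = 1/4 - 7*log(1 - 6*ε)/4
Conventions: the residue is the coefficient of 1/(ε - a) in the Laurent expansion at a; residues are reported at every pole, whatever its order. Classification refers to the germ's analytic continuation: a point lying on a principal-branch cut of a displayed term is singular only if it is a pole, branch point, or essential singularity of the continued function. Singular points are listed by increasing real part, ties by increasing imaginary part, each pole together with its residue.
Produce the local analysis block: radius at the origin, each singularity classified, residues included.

Branch term (-7/4)*log(1 - ε/(1/6)): its argument vanishes at ε = 1/6, a logarithmic branch point, modulus 1/6.
The radius of convergence is the smallest modulus among the singular points: 1/6.

Radius of convergence at 0: 1/6.
At 1/6: a logarithmic branch point.


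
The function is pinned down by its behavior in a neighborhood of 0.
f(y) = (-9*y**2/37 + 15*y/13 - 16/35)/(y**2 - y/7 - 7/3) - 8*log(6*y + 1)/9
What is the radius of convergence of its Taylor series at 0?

The radius of convergence is 1/6.

Denominator factor (y**2 - y/7 - 7/3): discriminant 1375/147, real irrational roots 1/14 + (5/42)*sqrt(165) and 1/14 - (5/42)*sqrt(165); poles of order 1, moduli 1/14 + (5/42)*sqrt(165) and -1/14 + (5/42)*sqrt(165).
Branch term (-8/9)*log(1 - y/(-1/6)): its argument vanishes at y = -1/6, a logarithmic branch point, modulus 1/6.
The radius of convergence is the smallest modulus among the singular points: 1/6.


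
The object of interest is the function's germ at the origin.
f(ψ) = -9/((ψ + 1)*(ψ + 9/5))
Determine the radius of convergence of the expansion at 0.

Denominator factor (ψ + 1): pole of order 1 at -1, modulus 1.
Denominator factor (ψ + 9/5): pole of order 1 at -9/5, modulus 9/5.
The radius of convergence is the smallest modulus among the singular points: 1.

The radius of convergence is 1.


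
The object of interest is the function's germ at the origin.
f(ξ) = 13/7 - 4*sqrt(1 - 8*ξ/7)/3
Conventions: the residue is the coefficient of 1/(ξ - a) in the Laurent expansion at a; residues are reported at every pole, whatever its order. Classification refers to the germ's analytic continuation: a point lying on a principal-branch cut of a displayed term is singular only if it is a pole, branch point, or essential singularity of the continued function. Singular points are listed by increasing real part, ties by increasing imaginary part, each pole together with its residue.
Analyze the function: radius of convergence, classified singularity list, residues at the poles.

Radius of convergence at 0: 7/8.
At 7/8: an algebraic (square-root) branch point.

Branch term (-4/3)*sqrt(1 - ξ/(7/8)): its argument vanishes at ξ = 7/8, a square-root branch point, modulus 7/8.
The radius of convergence is the smallest modulus among the singular points: 7/8.


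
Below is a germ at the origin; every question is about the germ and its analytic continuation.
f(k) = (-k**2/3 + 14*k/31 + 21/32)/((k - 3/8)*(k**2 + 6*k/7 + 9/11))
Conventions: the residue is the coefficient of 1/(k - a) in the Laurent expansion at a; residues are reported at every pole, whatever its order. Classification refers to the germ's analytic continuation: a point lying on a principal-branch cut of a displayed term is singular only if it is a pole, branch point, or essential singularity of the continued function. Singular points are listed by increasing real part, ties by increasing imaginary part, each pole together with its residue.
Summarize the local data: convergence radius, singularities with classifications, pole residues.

Radius of convergence at 0: 3/8.
At (-3/7) - ((3/77)*sqrt(418))*i: a pole of order 1; residue (-10231/21731) - ((11755/19818672)*sqrt(418))*i.
At (-3/7) + ((3/77)*sqrt(418))*i: a pole of order 1; residue (-10231/21731) + ((11755/19818672)*sqrt(418))*i.
At 3/8: a pole of order 1; residue 39655/65193.

Denominator factor (k - 3/8): pole of order 1 at 3/8, modulus 3/8.
Denominator factor (k**2 + 6*k/7 + 9/11): discriminant -1368/539, complex-conjugate roots (-3/7) + ((3/77)*sqrt(418))*i and (-3/7) - ((3/77)*sqrt(418))*i; poles of order 1, moduli (3/11)*sqrt(11) and (3/11)*sqrt(11).
The radius of convergence is the smallest modulus among the singular points: 3/8.
The factor k**2 + 6*k/7 + 9/11 splits as (k - a)(k - a') with a = (-3/7) - ((3/77)*sqrt(418))*i, a' = (-3/7) + ((3/77)*sqrt(418))*i. At the order-1 pole a set g(k) = (k - a)*f(k) = [(-k**2/3 + 14*k/31 + 21/32)/(k - 3/8)] / (k - a').
Simple pole: residue = g(a) at a = (-3/7) - ((3/77)*sqrt(418))*i, which is (-10231/21731) - ((11755/19818672)*sqrt(418))*i.
The factor k**2 + 6*k/7 + 9/11 splits as (k - a)(k - a') with a = (-3/7) + ((3/77)*sqrt(418))*i, a' = (-3/7) - ((3/77)*sqrt(418))*i. At the order-1 pole a set g(k) = (k - a)*f(k) = [(-k**2/3 + 14*k/31 + 21/32)/(k - 3/8)] / (k - a').
Simple pole: residue = g(a) at a = (-3/7) + ((3/77)*sqrt(418))*i, which is (-10231/21731) + ((11755/19818672)*sqrt(418))*i.
At the order-1 pole 3/8 set g(k) = (k - (3/8))*f(k) = (-k**2/3 + 14*k/31 + 21/32)/(k**2 + 6*k/7 + 9/11).
Simple pole: residue = g(a) at a = 3/8, which is 39655/65193.
List the singular points by increasing real part (a conjugate pair: the negative imaginary part first).


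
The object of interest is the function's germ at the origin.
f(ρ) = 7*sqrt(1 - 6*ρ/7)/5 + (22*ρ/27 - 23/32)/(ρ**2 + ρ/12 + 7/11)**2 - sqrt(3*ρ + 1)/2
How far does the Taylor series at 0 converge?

The radius of convergence is 1/3.

Denominator factor (ρ**2 + ρ/12 + 7/11)^2: discriminant -4021/1584, complex-conjugate roots (-1/24) + ((1/264)*sqrt(44231))*i and (-1/24) - ((1/264)*sqrt(44231))*i; poles of order 2, moduli (1/11)*sqrt(77) and (1/11)*sqrt(77).
Branch term (7/5)*sqrt(1 - ρ/(7/6)): its argument vanishes at ρ = 7/6, a square-root branch point, modulus 7/6.
Branch term (-1/2)*sqrt(1 - ρ/(-1/3)): its argument vanishes at ρ = -1/3, a square-root branch point, modulus 1/3.
The radius of convergence is the smallest modulus among the singular points: 1/3.


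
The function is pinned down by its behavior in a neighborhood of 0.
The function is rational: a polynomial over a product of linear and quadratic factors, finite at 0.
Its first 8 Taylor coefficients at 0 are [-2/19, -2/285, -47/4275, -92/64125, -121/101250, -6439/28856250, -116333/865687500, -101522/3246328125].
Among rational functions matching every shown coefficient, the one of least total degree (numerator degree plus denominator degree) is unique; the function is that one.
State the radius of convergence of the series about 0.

No rational of total degree below 2 reproduces all 8 coefficients; solving the [0/2] Pade equations on them gives f(u) = 20/(19*(u**2 + 2*u/3 - 10)), whose expansion matches every shown term.
Denominator factor (u**2 + 2*u/3 - 10): discriminant 364/9, real irrational roots -1/3 + (1/3)*sqrt(91) and -1/3 - (1/3)*sqrt(91); poles of order 1, moduli -1/3 + (1/3)*sqrt(91) and 1/3 + (1/3)*sqrt(91).
The radius of convergence is the smallest modulus among the singular points: -1/3 + (1/3)*sqrt(91).

The radius of convergence is -1/3 + (1/3)*sqrt(91).


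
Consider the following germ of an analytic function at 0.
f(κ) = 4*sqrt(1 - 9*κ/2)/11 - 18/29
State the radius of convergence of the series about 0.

The radius of convergence is 2/9.

Branch term (4/11)*sqrt(1 - κ/(2/9)): its argument vanishes at κ = 2/9, a square-root branch point, modulus 2/9.
The radius of convergence is the smallest modulus among the singular points: 2/9.


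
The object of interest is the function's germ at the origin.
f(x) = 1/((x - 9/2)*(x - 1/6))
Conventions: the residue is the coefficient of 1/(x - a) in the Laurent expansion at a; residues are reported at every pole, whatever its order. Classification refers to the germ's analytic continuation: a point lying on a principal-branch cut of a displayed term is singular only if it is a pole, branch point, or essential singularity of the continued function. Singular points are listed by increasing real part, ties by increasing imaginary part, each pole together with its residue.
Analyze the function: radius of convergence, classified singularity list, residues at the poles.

Radius of convergence at 0: 1/6.
At 1/6: a pole of order 1; residue -3/13.
At 9/2: a pole of order 1; residue 3/13.

Denominator factor (x - 1/6): pole of order 1 at 1/6, modulus 1/6.
Denominator factor (x - 9/2): pole of order 1 at 9/2, modulus 9/2.
The radius of convergence is the smallest modulus among the singular points: 1/6.
At the order-1 pole 1/6 set g(x) = (x - (1/6))*f(x) = 1/(x - 9/2).
Simple pole: residue = g(a) at a = 1/6, which is -3/13.
At the order-1 pole 9/2 set g(x) = (x - (9/2))*f(x) = 1/(x - 1/6).
Simple pole: residue = g(a) at a = 9/2, which is 3/13.
List the singular points by increasing real part (a conjugate pair: the negative imaginary part first).


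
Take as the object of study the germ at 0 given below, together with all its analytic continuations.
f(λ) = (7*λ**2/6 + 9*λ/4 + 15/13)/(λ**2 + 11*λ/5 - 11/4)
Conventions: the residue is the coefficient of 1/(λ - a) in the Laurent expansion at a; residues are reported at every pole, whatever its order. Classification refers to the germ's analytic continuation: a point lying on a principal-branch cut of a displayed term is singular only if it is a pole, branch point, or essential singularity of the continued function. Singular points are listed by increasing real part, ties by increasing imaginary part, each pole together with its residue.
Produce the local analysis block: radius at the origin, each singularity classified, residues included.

Denominator factor (λ**2 + 11*λ/5 - 11/4): discriminant 396/25, real irrational roots -11/10 + (3/5)*sqrt(11) and -11/10 - (3/5)*sqrt(11); poles of order 1, moduli -11/10 + (3/5)*sqrt(11) and 11/10 + (3/5)*sqrt(11).
The radius of convergence is the smallest modulus among the singular points: -11/10 + (3/5)*sqrt(11).
The factor λ**2 + 11*λ/5 - 11/4 splits as (λ - a)(λ - a') with a = -11/10 - (3/5)*sqrt(11), a' = -11/10 + (3/5)*sqrt(11). At the order-1 pole a set g(λ) = (λ - a)*f(λ) = [7*λ**2/6 + 9*λ/4 + 15/13] / (λ - a').
Simple pole: residue = g(a) at a = -11/10 - (3/5)*sqrt(11), which is -19/120 - (18371/51480)*sqrt(11).
The factor λ**2 + 11*λ/5 - 11/4 splits as (λ - a)(λ - a') with a = -11/10 + (3/5)*sqrt(11), a' = -11/10 - (3/5)*sqrt(11). At the order-1 pole a set g(λ) = (λ - a)*f(λ) = [7*λ**2/6 + 9*λ/4 + 15/13] / (λ - a').
Simple pole: residue = g(a) at a = -11/10 + (3/5)*sqrt(11), which is -19/120 + (18371/51480)*sqrt(11).
List the singular points by increasing real part (a conjugate pair: the negative imaginary part first).

Radius of convergence at 0: -11/10 + (3/5)*sqrt(11).
At -11/10 - (3/5)*sqrt(11): a pole of order 1; residue -19/120 - (18371/51480)*sqrt(11).
At -11/10 + (3/5)*sqrt(11): a pole of order 1; residue -19/120 + (18371/51480)*sqrt(11).


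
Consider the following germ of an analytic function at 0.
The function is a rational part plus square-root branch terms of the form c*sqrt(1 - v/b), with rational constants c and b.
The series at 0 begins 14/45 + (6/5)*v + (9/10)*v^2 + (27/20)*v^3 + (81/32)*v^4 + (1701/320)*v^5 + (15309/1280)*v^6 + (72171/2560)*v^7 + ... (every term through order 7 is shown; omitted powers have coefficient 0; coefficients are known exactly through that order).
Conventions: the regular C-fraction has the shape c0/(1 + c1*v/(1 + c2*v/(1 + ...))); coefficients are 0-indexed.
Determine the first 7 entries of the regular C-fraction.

The regular C-fraction coefficients are [14/45, -27/7, 87/28, 21/116, -195/116, -87/260, -303/260].

Taylor coefficients (read off): a_0 = 14/45, a_1 = 6/5, a_2 = 9/10, a_3 = 27/20, a_4 = 81/32, a_5 = 1701/320, a_6 = 15309/1280.
c0 = a_0 = 14/45. Peel one level at a time: if S = 1 + c*v/S' with S'(0) = 1, then c is the v-coefficient of S and S' = c*v/(S - 1).
S_1 = c0/f = 1 + (-27/7)*v + (2349/196)*v^2 + ...; c1 = -27/7.
S_2 = c1*v/(S_1 - 1) = 1 + (87/28)*v + (-9/16)*v^2 + ...; c2 = 87/28.
S_3 = c2*v/(S_2 - 1) = 1 + (21/116)*v + (4095/13456)*v^2 + ...; c3 = 21/116.
S_4 = c3*v/(S_3 - 1) = 1 + (-195/116)*v + (-9/16)*v^2 + ...; c4 = -195/116.
S_5 = c4*v/(S_4 - 1) = 1 + (-87/260)*v + (-26361/67600)*v^2 + ...; c5 = -87/260.
S_6 = c5*v/(S_5 - 1) = 1 + (-303/260)*v + ...; c6 = -303/260.


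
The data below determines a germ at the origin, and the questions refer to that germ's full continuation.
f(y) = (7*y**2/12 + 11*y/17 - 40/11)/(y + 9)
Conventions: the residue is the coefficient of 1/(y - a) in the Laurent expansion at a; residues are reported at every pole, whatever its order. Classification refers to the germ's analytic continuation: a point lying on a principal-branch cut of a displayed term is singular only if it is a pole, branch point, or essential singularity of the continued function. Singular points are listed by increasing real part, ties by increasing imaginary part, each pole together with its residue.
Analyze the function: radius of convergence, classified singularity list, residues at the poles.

Radius of convergence at 0: 9.
At -9: a pole of order 1; residue 28267/748.

Denominator factor (y + 9): pole of order 1 at -9, modulus 9.
The radius of convergence is the smallest modulus among the singular points: 9.
At the order-1 pole -9 set g(y) = (y - (-9))*f(y) = 7*y**2/12 + 11*y/17 - 40/11.
Simple pole: residue = g(a) at a = -9, which is 28267/748.


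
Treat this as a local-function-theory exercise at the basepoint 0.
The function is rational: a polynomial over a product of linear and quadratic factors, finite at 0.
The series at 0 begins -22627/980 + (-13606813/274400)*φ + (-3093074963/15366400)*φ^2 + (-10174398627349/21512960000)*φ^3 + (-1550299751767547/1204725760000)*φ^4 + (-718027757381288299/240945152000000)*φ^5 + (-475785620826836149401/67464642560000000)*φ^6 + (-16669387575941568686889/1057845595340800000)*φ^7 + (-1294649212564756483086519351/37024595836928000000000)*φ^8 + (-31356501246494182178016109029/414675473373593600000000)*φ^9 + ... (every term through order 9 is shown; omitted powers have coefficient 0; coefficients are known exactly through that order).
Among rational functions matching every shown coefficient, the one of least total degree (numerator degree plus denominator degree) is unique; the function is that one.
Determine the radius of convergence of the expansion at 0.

No rational of total degree below 8 reproduces all 10 coefficients; solving the [1/7] Pade equations on them gives f(φ) = (33*φ/25 + 34/5)/((φ + 8/7)*(φ**2 + 3*φ/5 - 7/11)**3), whose expansion matches every shown term.
Denominator factor (φ**2 + 3*φ/5 - 7/11)^3: discriminant 799/275, real irrational roots -3/10 + (1/110)*sqrt(8789) and -3/10 - (1/110)*sqrt(8789); poles of order 3, moduli -3/10 + (1/110)*sqrt(8789) and 3/10 + (1/110)*sqrt(8789).
Denominator factor (φ + 8/7): pole of order 1 at -8/7, modulus 8/7.
The radius of convergence is the smallest modulus among the singular points: -3/10 + (1/110)*sqrt(8789).

The radius of convergence is -3/10 + (1/110)*sqrt(8789).


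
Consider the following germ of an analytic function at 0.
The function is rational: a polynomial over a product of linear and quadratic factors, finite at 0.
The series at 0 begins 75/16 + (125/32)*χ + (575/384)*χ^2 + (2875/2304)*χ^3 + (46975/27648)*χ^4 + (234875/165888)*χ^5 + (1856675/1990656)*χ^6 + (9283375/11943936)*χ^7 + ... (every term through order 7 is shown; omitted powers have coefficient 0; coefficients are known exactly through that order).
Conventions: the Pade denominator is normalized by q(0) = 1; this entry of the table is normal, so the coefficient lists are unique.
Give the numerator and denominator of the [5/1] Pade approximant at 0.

The Pade approximant has numerator coefficients [75/16, 98415/120256, -129375/120256, 251505/962048, 421875/481024, 1215/4096]; denominator coefficients [1, -74267/112740].

Taylor coefficients needed (read off): a_0 = 75/16, a_1 = 125/32, a_2 = 575/384, a_3 = 2875/2304, a_4 = 46975/27648, a_5 = 234875/165888, a_6 = 1856675/1990656.
Write the denominator as Q(χ) = 1 + q1*χ. Requiring Q*f - P = O(χ^7) with deg P <= 5 kills the coefficients of χ^6..χ^6 in Q*f:
  χ^6: a_6 + q1*a_5 = 0, i.e. 1856675/1990656 + (234875/165888)*q1 = 0.
Solving this linear system: q1 = -74267/112740.
The numerator is Q*f truncated at degree 5: P0 = a_0 = 75/16; P1 = a_1 + q1*a_0 = 98415/120256; P2 = a_2 + q1*a_1 = -129375/120256; P3 = a_3 + q1*a_2 = 251505/962048; P4 = a_4 + q1*a_3 = 421875/481024; P5 = a_5 + q1*a_4 = 1215/4096.


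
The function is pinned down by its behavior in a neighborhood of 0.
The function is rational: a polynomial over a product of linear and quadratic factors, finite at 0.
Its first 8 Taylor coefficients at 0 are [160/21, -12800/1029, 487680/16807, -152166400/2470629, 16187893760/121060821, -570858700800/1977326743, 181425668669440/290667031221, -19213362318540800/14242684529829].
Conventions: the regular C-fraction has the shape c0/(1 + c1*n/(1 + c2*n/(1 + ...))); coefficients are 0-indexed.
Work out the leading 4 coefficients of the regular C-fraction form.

Taylor coefficients (read off): a_0 = 160/21, a_1 = -12800/1029, a_2 = 487680/16807, a_3 = -152166400/2470629.
c0 = a_0 = 160/21. Peel one level at a time: if S = 1 + c*n/S' with S'(0) = 1, then c is the n-coefficient of S and S' = c*n/(S - 1).
S_1 = c0/f = 1 + (80/49)*n + (-8/7)*n^2 + ...; c1 = 80/49.
S_2 = c1*n/(S_1 - 1) = 1 + (7/10)*n + (49/100)*n^2 + ...; c2 = 7/10.
S_3 = c2*n/(S_2 - 1) = 1 + (-7/10)*n + ...; c3 = -7/10.

The regular C-fraction coefficients are [160/21, 80/49, 7/10, -7/10].


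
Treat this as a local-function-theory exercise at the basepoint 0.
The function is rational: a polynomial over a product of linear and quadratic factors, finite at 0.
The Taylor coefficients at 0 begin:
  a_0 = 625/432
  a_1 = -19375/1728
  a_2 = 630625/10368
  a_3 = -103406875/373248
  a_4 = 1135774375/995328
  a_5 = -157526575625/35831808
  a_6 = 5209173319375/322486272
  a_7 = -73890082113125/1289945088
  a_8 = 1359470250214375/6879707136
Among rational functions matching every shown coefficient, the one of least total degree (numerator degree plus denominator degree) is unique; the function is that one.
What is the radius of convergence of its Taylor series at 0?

The radius of convergence is 7/2 - (1/10)*sqrt(985).

No rational of total degree below 7 reproduces all 9 coefficients; solving the [0/7] Pade equations on them gives f(η) = -20/((η - 1)*(η**2 + 7*η + 12/5)**3), whose expansion matches every shown term.
Denominator factor (η**2 + 7*η + 12/5)^3: discriminant 197/5, real irrational roots -7/2 + (1/10)*sqrt(985) and -7/2 - (1/10)*sqrt(985); poles of order 3, moduli 7/2 - (1/10)*sqrt(985) and 7/2 + (1/10)*sqrt(985).
Denominator factor (η - 1): pole of order 1 at 1, modulus 1.
The radius of convergence is the smallest modulus among the singular points: 7/2 - (1/10)*sqrt(985).


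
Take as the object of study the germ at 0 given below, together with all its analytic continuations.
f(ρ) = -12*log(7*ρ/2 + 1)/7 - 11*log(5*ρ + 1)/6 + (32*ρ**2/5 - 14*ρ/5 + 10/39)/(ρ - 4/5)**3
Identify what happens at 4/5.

The point is a pole of order 3.

The denominator factor ρ - 4/5 vanishes at 4/5 and appears to the power 3; the numerator there equals 10298/4875, nonzero, and no other factor vanishes.
The branch terms are analytic at this point.
Hence a pole whose order is the multiplicity, 3.


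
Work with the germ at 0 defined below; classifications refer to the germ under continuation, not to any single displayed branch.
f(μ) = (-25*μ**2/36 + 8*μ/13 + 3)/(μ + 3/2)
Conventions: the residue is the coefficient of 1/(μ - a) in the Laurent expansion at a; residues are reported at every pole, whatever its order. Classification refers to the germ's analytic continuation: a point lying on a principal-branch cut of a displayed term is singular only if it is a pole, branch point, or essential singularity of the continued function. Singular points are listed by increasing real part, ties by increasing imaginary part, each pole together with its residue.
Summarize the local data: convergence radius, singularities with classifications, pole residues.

Radius of convergence at 0: 3/2.
At -3/2: a pole of order 1; residue 107/208.

Denominator factor (μ + 3/2): pole of order 1 at -3/2, modulus 3/2.
The radius of convergence is the smallest modulus among the singular points: 3/2.
At the order-1 pole -3/2 set g(μ) = (μ - (-3/2))*f(μ) = -25*μ**2/36 + 8*μ/13 + 3.
Simple pole: residue = g(a) at a = -3/2, which is 107/208.


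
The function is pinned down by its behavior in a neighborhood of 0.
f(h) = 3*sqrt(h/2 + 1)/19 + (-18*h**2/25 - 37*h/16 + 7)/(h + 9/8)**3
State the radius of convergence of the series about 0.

Denominator factor (h + 9/8)^3: pole of order 3 at -9/8, modulus 9/8.
Branch term (3/19)*sqrt(1 - h/(-2)): its argument vanishes at h = -2, a square-root branch point, modulus 2.
The radius of convergence is the smallest modulus among the singular points: 9/8.

The radius of convergence is 9/8.


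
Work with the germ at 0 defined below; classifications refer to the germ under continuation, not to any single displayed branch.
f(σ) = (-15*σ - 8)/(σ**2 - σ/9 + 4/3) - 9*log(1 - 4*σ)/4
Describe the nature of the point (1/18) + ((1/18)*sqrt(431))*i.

The denominator factor σ**2 - σ/9 + 4/3 vanishes at (1/18) + ((1/18)*sqrt(431))*i and appears to the power 1; the numerator there equals (-53/6) - ((5/6)*sqrt(431))*i, nonzero, and no other factor vanishes.
The branch terms are analytic at this point.
Hence a pole whose order is the multiplicity, 1.

The point is a pole of order 1.


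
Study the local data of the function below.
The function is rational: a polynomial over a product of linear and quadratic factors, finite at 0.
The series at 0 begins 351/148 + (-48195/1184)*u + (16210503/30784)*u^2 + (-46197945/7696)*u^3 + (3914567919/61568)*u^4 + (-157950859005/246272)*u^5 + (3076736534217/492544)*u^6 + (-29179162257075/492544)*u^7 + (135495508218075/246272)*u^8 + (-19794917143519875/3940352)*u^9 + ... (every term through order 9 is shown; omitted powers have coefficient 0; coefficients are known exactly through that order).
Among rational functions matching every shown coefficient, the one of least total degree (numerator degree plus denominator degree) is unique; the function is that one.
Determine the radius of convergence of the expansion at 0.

No rational of total degree below 8 reproduces all 10 coefficients; solving the [2/6] Pade equations on them gives f(u) = (-u**2/13 - 15*u/4 - 26/37)/(u**2 - 5*u - 2/3)**3, whose expansion matches every shown term.
Denominator factor (u**2 - 5*u - 2/3)^3: discriminant 83/3, real irrational roots 5/2 + (1/6)*sqrt(249) and 5/2 - (1/6)*sqrt(249); poles of order 3, moduli 5/2 + (1/6)*sqrt(249) and -5/2 + (1/6)*sqrt(249).
The radius of convergence is the smallest modulus among the singular points: -5/2 + (1/6)*sqrt(249).

The radius of convergence is -5/2 + (1/6)*sqrt(249).


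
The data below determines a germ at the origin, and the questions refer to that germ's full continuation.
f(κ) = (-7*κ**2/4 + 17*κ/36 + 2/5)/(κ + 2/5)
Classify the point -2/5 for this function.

The point is a pole of order 1.

The denominator factor κ + 2/5 vanishes at -2/5 and appears to the power 1; the numerator there equals -31/450, nonzero, and no other factor vanishes.
Hence a pole whose order is the multiplicity, 1.


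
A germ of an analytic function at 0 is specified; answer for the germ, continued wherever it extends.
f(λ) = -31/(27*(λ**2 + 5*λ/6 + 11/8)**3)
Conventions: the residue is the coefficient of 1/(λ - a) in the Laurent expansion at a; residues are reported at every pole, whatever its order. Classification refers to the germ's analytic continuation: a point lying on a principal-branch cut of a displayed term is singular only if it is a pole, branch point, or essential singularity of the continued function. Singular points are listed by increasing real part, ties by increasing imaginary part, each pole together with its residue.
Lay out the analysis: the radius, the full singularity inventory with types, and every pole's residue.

Radius of convergence at 0: (1/4)*sqrt(22).
At (-5/12) - ((1/12)*sqrt(173))*i: a pole of order 3; residue -((53568/5177717)*sqrt(173))*i.
At (-5/12) + ((1/12)*sqrt(173))*i: a pole of order 3; residue ((53568/5177717)*sqrt(173))*i.

Denominator factor (λ**2 + 5*λ/6 + 11/8)^3: discriminant -173/36, complex-conjugate roots (-5/12) + ((1/12)*sqrt(173))*i and (-5/12) - ((1/12)*sqrt(173))*i; poles of order 3, moduli (1/4)*sqrt(22) and (1/4)*sqrt(22).
The radius of convergence is the smallest modulus among the singular points: (1/4)*sqrt(22).
The factor λ**2 + 5*λ/6 + 11/8 splits as (λ - a)(λ - a') with a = (-5/12) - ((1/12)*sqrt(173))*i, a' = (-5/12) + ((1/12)*sqrt(173))*i. At the order-3 pole a set g(λ) = (λ - a)^3*f(λ) = [-31/27] / (λ - a')^3.
Order-3 pole: residue = g''(a)/2; g''((-5/12) - ((1/12)*sqrt(173))*i) = -((107136/5177717)*sqrt(173))*i, so the residue is -((53568/5177717)*sqrt(173))*i.
The factor λ**2 + 5*λ/6 + 11/8 splits as (λ - a)(λ - a') with a = (-5/12) + ((1/12)*sqrt(173))*i, a' = (-5/12) - ((1/12)*sqrt(173))*i. At the order-3 pole a set g(λ) = (λ - a)^3*f(λ) = [-31/27] / (λ - a')^3.
Order-3 pole: residue = g''(a)/2; g''((-5/12) + ((1/12)*sqrt(173))*i) = ((107136/5177717)*sqrt(173))*i, so the residue is ((53568/5177717)*sqrt(173))*i.
List the singular points by increasing real part (a conjugate pair: the negative imaginary part first).


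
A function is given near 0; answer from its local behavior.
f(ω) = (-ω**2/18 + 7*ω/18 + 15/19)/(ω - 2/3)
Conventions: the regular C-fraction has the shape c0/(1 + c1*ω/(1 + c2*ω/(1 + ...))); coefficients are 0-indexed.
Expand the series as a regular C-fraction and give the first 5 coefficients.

The regular C-fraction coefficients are [-45/38, -269/135, 19171/36315, 26595/271421, -269/2018].

Taylor coefficients (expand at 0): a_0 = -45/38, a_1 = -269/114, a_2 = -197/57, a_3 = -197/38, a_4 = -591/76.
c0 = a_0 = -45/38. Peel one level at a time: if S = 1 + c*ω/S' with S'(0) = 1, then c is the ω-coefficient of S and S' = c*ω/(S - 1).
S_1 = c0/f = 1 + (-269/135)*ω + (19171/18225)*ω^2 + ...; c1 = -269/135.
S_2 = c1*ω/(S_1 - 1) = 1 + (19171/36315)*ω + (-3743/72361)*ω^2 + ...; c2 = 19171/36315.
S_3 = c2*ω/(S_2 - 1) = 1 + (26595/271421)*ω + (26595/2036162)*ω^2 + ...; c3 = 26595/271421.
S_4 = c3*ω/(S_3 - 1) = 1 + (-269/2018)*ω + ...; c4 = -269/2018.


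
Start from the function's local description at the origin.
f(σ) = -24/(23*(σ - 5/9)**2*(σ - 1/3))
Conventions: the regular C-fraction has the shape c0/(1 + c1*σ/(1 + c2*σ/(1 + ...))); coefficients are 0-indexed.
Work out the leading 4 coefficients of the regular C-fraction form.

The regular C-fraction coefficients are [5832/575, -33/5, 117/55, -1026/715].

Taylor coefficients (expand at 0): a_0 = 5832/575, a_1 = 192456/2875, a_2 = 4304016/14375, a_3 = 81566352/71875.
c0 = a_0 = 5832/575. Peel one level at a time: if S = 1 + c*σ/S' with S'(0) = 1, then c is the σ-coefficient of S and S' = c*σ/(S - 1).
S_1 = c0/f = 1 + (-33/5)*σ + (351/25)*σ^2 + ...; c1 = -33/5.
S_2 = c1*σ/(S_1 - 1) = 1 + (117/55)*σ + (9234/3025)*σ^2 + ...; c2 = 117/55.
S_3 = c2*σ/(S_2 - 1) = 1 + (-1026/715)*σ + ...; c3 = -1026/715.
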